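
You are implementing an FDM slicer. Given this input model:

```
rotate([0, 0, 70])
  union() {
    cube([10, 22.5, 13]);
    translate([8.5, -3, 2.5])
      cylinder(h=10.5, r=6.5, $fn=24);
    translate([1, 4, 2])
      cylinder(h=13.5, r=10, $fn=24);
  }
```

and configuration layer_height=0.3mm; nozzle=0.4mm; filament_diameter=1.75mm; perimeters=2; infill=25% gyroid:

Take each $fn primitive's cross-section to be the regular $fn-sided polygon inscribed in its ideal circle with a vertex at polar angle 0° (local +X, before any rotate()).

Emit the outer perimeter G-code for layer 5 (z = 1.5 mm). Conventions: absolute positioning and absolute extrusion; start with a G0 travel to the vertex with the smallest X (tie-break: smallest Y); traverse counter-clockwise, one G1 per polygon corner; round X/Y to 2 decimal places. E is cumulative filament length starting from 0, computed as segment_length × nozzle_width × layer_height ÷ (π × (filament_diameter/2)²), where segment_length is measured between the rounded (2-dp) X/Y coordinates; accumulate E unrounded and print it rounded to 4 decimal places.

At z = 1.5 mm: the cube (footprint 10×22.5) is included at this height; the cylinder at (8.5, -3) does not reach this height (z outside [2.5, 13]); the cylinder at (1, 4) is not intersected at this z (z outside [2, 15.5]); Taking the union: only the 10×22.5 cube is present, so the union is just that shape — 1 connected region; (whole slice rotated 70° about Z — lengths, areas and connectivity unchanged). The outline is a single polygon with 4 vertices. Extrusion per mm of travel: 0.4 × 0.3 / (π × 0.875²) = 0.049890. Accumulating E over each segment gives final E = 3.2424.

G0 X-21.14 Y7.70 Z1.50
G1 X0.00 Y0.00 E1.1225
G1 X3.42 Y9.40 E1.6215
G1 X-17.72 Y17.09 E2.7438
G1 X-21.14 Y7.70 E3.2424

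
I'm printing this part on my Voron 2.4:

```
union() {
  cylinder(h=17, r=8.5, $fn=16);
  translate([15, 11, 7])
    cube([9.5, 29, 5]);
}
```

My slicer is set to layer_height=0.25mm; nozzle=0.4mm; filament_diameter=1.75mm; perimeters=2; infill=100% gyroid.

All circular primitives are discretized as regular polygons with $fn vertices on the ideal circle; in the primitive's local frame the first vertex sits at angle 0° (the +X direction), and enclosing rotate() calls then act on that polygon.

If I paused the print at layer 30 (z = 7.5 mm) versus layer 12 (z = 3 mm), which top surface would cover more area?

Layer 30 (z = 7.5): the r=8.5 cylinder gives a regular 16-gon of circumradius 8.5 (constant along its height) (area = (16/2)·8.500²·sin(360°/16) = 221.19 mm²); the 9.5×29 cube at (15, 11) contributes its full rectangle (area 275.50 mm²); Taking the union: the 2 present regions are separate (no shared area or edge), so areas and boundary lengths simply add and each stays a separate island — area = 496.69 mm². So its area = 496.69 mm². Layer 12 (z = 3): the r=8.5 cylinder gives a regular 16-gon of circumradius 8.5 (constant along its height) (area = (16/2)·8.500²·sin(360°/16) = 221.19 mm²); the cube at (15, 11) is not intersected at this z (z outside [7, 12]); Merging all regions: only the r=8.5 cylinder is present, so the union is just that shape — area = 221.19 mm². So its area = 221.19 mm². Layer 30 is larger (496.69 vs 221.19 mm²).

layer 30 (z = 7.5 mm)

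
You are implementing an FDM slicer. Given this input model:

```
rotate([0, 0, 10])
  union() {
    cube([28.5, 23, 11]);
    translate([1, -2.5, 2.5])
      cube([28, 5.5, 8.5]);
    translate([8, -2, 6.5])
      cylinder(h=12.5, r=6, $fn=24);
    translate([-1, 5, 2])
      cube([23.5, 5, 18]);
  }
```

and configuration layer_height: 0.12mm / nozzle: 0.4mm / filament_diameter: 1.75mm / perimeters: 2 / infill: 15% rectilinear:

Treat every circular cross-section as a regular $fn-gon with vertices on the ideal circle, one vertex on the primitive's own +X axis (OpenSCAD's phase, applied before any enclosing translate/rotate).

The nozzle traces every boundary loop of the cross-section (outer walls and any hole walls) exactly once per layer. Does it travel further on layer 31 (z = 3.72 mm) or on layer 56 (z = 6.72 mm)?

layer 56 (z = 6.72 mm)

Layer 31 (z = 3.72): the cube is present — its section is the full 28.5×23 rectangle (perimeter 103.00 mm); the cube at (1, -2.5) (footprint 28×5.5) is included at this height (perimeter 67.00 mm); the cylinder at (8, -2) is not intersected at this z (z outside [6.5, 19]); the cube at (-1, 5) is present — its section is the full 23.5×5 rectangle (perimeter 57.00 mm); Taking the union: the regions partially overlap (shared area 195.00 mm²), so the edge portions inside another operand are dropped and the merged outline is re-measured after clipping — boundary = 111.00 mm; (rotated 10° about Z; rotation is an isometry so areas/perimeters/island counts are preserved). So its perimeter = 111.00 mm. Layer 56 (z = 6.72): the 28.5×23 cube contributes its full rectangle (perimeter 103.00 mm); the cube at (1, -2.5) is present — its section is the full 28×5.5 rectangle (perimeter 67.00 mm); the r=6 cylinder at (8, -2) contributes a regular 24-gon of circumradius 6 (perimeter = 2·24·6.000·sin(180°/24) = 37.59 mm); the cube at (-1, 5) is present — its section is the full 23.5×5 rectangle (perimeter 57.00 mm); Combining (union): the regions partially overlap (shared area 256.87 mm²), so the edge portions inside another operand are dropped and the merged outline is re-measured after clipping — boundary = 116.92 mm; (whole slice rotated 10° about Z — lengths, areas and connectivity unchanged). So its perimeter = 116.92 mm. Layer 56 is larger (116.92 vs 111.00 mm).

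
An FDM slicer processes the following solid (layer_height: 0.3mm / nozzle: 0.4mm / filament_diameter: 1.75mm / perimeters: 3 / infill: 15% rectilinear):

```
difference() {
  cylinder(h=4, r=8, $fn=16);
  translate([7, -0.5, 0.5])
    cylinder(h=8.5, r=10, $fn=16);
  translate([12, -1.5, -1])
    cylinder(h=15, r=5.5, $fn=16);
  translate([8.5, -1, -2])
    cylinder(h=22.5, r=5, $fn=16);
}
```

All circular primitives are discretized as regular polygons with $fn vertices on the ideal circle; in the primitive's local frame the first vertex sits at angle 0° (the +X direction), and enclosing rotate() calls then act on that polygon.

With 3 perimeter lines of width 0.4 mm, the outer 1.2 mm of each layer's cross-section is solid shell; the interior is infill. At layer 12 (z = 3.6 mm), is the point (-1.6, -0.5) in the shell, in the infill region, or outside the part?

At z = 3.6 mm: the r=8 cylinder contributes a regular 16-gon of circumradius 8; the cylinder at (7, -0.5): section is a regular 16-gon, circumradius r=10; the r=5.5 cylinder at (12, -1.5) gives a regular 16-gon of circumradius 5.5 (constant along its height); the cylinder at (8.5, -1): section is a regular 16-gon, circumradius r=5; After the difference (first − rest): starting from the r=8 cylinder, the r=10 cylinder at (7, -0.5) partially overlaps it — only the 124.33 mm² overlap (of its 306.15 mm²) is removed, clipping the outline; the r=5.5 cylinder at (12, -1.5) misses the remaining region (no effect); the r=5 cylinder at (8.5, -1) misses the remaining region (no effect) — 1 connected region. Overall, the cross-section is a single solid region. The nearest boundary edge runs (-3.00, -0.50)→(-2.24, -4.33); distance from the point to it = 1.37 mm. The point is not inside any of the regions above, so it lies outside the cross-section (1.37 mm from the nearest boundary).

outside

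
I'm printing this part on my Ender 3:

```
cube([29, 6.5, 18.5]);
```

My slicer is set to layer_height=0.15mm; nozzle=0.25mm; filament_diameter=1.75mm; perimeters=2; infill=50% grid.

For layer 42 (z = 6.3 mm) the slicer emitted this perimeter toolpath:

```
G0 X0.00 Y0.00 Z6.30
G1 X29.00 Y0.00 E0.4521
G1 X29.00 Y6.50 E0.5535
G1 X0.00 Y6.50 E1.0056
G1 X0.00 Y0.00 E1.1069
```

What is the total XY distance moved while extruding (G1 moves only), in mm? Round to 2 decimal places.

Sum the Euclidean lengths of each G1 segment: total = 71.00 mm.

71.00 mm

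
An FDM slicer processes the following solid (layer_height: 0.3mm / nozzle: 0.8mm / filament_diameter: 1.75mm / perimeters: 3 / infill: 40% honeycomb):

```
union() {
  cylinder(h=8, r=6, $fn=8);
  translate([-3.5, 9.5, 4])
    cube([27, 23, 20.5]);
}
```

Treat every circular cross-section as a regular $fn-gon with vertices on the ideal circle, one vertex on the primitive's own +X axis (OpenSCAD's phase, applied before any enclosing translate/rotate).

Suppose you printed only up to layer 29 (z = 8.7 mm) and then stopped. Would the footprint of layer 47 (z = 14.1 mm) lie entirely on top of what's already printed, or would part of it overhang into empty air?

entirely on top

Compare the two slices. At z = 8.7: the cylinder does not reach this height (z outside [0, 8]); the cube at (-3.5, 9.5) (footprint 27×23) is included at this height (area 621.00 mm²); Merging all regions: only the 27×23 cube at (-3.5, 9.5) is present, so the union is just that shape — area = 621.00 mm². At z = 14.1: the cylinder is absent (z outside [0, 8]); the cube at (-3.5, 9.5) (footprint 27×23) is included at this height (area 621.00 mm²); Taking the union: only the 27×23 cube at (-3.5, 9.5) is present, so the union is just that shape — area = 621.00 mm². Checking containment: the cross-section at z = 14.1 is a subset of the cross-section at z = 8.7.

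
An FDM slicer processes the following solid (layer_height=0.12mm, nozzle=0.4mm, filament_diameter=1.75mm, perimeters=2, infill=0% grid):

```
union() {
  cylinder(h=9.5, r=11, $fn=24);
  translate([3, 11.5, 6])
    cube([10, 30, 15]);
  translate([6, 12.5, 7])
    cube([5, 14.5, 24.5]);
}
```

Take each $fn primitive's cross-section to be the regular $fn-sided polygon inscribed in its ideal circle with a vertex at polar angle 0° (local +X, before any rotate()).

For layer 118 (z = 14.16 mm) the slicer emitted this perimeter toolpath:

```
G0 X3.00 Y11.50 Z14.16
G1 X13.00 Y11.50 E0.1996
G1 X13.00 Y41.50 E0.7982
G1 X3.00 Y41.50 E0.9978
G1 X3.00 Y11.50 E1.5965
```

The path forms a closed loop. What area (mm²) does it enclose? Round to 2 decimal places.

300.00 mm²

Apply the shoelace formula to the sequence of (X, Y) vertices; enclosed area = 300.00 mm².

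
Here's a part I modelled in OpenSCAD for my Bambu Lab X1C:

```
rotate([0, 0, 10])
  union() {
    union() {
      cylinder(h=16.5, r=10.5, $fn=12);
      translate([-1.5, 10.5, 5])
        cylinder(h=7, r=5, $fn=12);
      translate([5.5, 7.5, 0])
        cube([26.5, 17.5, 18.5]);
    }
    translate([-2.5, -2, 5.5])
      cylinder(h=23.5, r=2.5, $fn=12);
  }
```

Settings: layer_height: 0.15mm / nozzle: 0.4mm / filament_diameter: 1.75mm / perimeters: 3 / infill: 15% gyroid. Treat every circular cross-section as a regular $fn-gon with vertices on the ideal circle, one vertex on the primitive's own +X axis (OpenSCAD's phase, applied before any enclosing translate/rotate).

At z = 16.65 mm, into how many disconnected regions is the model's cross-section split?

2

At z = 16.65 mm: the cylinder is absent (z outside [0, 16.5]); the cylinder at (-1.5, 10.5) is absent (z outside [5, 12]); the cube at (5.5, 7.5) (footprint 26.5×17.5) is included at this height; Combining (union): only the 26.5×17.5 cube at (5.5, 7.5) is present, so the union is just that shape — 1 connected region; the cylinder at (-2.5, -2): section is a regular 12-gon, circumradius r=2.5; Merging all regions: the 2 present regions are separate (no shared area or edge), so areas and boundary lengths simply add and each stays a separate island — 2 connected regions; (rotated 10° about Z; rotation is an isometry so areas/perimeters/island counts are preserved). The result has 2 disconnected regions.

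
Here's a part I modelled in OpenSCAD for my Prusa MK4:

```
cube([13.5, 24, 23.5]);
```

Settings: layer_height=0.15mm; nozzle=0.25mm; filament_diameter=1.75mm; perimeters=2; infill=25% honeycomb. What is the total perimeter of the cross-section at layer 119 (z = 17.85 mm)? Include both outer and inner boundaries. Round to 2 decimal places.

75.00 mm

At z = 17.85 mm: the cube (footprint 13.5×24) is included at this height (perimeter 75.00 mm). Overall, the cross-section is a single solid region. Total boundary length (outer) = 75.00 mm.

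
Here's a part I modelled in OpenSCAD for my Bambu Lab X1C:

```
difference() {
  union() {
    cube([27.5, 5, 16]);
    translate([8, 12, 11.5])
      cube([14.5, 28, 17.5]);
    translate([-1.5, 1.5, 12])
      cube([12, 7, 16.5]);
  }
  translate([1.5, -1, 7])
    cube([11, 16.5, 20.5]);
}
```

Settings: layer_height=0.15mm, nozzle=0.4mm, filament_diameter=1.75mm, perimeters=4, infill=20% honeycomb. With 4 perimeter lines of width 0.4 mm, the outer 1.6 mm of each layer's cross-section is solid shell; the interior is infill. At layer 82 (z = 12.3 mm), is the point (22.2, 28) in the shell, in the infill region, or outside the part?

At z = 12.3 mm: the cube is present — its section is the full 27.5×5 rectangle; the cube at (8, 12) is present — its section is the full 14.5×28 rectangle; the cube at (-1.5, 1.5) is present — its section is the full 12×7 rectangle; Combining (union): the regions partially overlap (shared area 36.75 mm²), so overlapping operands fuse into one piece — 2 connected regions; the 11×16.5 cube at (1.5, -1) contributes its full rectangle; Subtracting the remaining from the first: starting from that combined region, the 11×16.5 cube at (1.5, -1) partially overlaps it — only the 102.25 mm² overlap (of its 181.50 mm²) is removed, clipping the outline — 3 connected regions. Overall, the cross-section has 3 separate islands. The nearest boundary edge runs (22.50, 40.00)→(22.50, 12.00); distance from the point to it = 0.30 mm. (Shell/infill is judged within the island containing the point — the largest one.) The point is inside the cross-section, 0.30 mm from the nearest boundary — within the 1.6 mm shell band (4 × 0.4).

shell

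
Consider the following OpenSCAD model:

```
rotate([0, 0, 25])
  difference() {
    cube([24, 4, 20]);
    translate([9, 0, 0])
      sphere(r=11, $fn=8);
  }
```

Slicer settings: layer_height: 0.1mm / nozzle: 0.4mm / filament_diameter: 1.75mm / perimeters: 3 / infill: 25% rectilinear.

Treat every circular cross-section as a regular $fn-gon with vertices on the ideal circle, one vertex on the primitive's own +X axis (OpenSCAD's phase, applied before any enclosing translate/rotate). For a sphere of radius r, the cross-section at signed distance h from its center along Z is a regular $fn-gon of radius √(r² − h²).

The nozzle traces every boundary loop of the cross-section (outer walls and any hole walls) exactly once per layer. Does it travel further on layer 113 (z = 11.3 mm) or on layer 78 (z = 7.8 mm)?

layer 113 (z = 11.3 mm)

Layer 113 (z = 11.3): the cube (footprint 24×4) is included at this height (perimeter 56.00 mm); the sphere at (9, 0) is not intersected at this z (|z−center|=11.300 > r=11); Taking the first minus the rest: none of the subtracted shapes is present at this height, so the 24×4 cube is unchanged — boundary = 56.00 mm; (whole slice rotated 25° about Z — lengths, areas and connectivity unchanged). So its perimeter = 56.00 mm. Layer 78 (z = 7.8): the 24×4 cube contributes its full rectangle (perimeter 56.00 mm); the r=11 sphere at (9, 0) contributes a regular 8-gon of circumradius √(11²−7.8²) = 7.756 (perimeter = 2·8·7.756·sin(180°/8) = 47.49 mm); Taking the first minus the rest: starting from the 24×4 cube, the r=11 sphere at (9, 0) partially overlaps it — only the 55.42 mm² overlap (of its 170.16 mm²) is removed, clipping the outline — boundary = 36.95 mm; (whole slice rotated 25° about Z — lengths, areas and connectivity unchanged). So its perimeter = 36.95 mm. Layer 113 is larger (56.00 vs 36.95 mm).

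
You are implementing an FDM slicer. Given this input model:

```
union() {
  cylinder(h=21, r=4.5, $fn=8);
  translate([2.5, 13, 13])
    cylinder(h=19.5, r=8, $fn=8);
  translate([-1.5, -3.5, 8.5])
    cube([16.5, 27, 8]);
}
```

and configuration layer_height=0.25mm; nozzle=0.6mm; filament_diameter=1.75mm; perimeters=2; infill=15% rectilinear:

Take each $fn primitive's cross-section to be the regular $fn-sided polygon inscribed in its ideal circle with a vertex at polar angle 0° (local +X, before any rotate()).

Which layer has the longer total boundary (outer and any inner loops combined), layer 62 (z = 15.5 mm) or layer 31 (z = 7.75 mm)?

Layer 62 (z = 15.5): the r=4.5 cylinder gives a regular 8-gon of circumradius 4.5 (constant along its height) (perimeter = 2·8·4.500·sin(180°/8) = 27.55 mm); the cylinder at (2.5, 13): section is a regular 8-gon, circumradius r=8 (perimeter = 2·8·8.000·sin(180°/8) = 48.98 mm); the 16.5×27 cube at (-1.5, -3.5) contributes its full rectangle (perimeter 87.00 mm); Taking the union: the regions partially overlap (shared area 186.85 mm²), so the edge portions inside another operand are dropped and the merged outline is re-measured after clipping — boundary = 93.62 mm. So its perimeter = 93.62 mm. Layer 31 (z = 7.75): the cylinder: section is a regular 8-gon, circumradius r=4.5 (perimeter = 2·8·4.500·sin(180°/8) = 27.55 mm); the cylinder at (2.5, 13) is absent (z outside [13, 32.5]); the cube at (-1.5, -3.5) does not reach this height (z outside [8.5, 16.5]); Taking the union: only the r=4.5 cylinder is present, so the union is just that shape — boundary = 27.55 mm. So its perimeter = 27.55 mm. Layer 62 is larger (93.62 vs 27.55 mm).

layer 62 (z = 15.5 mm)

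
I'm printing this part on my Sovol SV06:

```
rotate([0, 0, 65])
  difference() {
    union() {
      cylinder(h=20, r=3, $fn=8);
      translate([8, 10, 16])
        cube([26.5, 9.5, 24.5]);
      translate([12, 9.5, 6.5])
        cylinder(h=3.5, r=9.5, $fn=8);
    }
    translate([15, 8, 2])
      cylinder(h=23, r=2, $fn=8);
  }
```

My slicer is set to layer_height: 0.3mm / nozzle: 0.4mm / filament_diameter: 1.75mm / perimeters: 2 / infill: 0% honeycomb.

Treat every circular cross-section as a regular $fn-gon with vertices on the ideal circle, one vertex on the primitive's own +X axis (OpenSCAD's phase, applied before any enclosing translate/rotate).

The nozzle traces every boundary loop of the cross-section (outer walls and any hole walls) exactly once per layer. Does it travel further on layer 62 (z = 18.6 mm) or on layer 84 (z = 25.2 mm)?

Layer 62 (z = 18.6): the cylinder: section is a regular 8-gon, circumradius r=3 (perimeter = 2·8·3.000·sin(180°/8) = 18.37 mm); the cube at (8, 10) (footprint 26.5×9.5) is included at this height (perimeter 72.00 mm); the cylinder at (12, 9.5) is absent (z outside [6.5, 10]); Combining (union): the 2 present regions are separate (no shared area or edge), so areas and boundary lengths simply add and each stays a separate island — boundary = 90.37 mm; the r=2 cylinder at (15, 8) gives a regular 8-gon of circumradius 2 (constant along its height) (perimeter = 2·8·2.000·sin(180°/8) = 12.25 mm); Subtracting the remaining from the first: starting from that combined region, the r=2 cylinder at (15, 8) misses the remaining region (no effect) — boundary = 90.37 mm; (whole slice rotated 65° about Z — lengths, areas and connectivity unchanged). So its perimeter = 90.37 mm. Layer 84 (z = 25.2): the cylinder is absent (z outside [0, 20]); the cube at (8, 10) (footprint 26.5×9.5) is included at this height (perimeter 72.00 mm); the cylinder at (12, 9.5) is not intersected at this z (z outside [6.5, 10]); Merging all regions: only the 26.5×9.5 cube at (8, 10) is present, so the union is just that shape — boundary = 72.00 mm; the cylinder at (15, 8) is not intersected at this z (z outside [2, 25]); After the difference (first − rest): none of the subtracted shapes is present at this height, so that combined region is unchanged — boundary = 72.00 mm; (rotated 65° about Z; rotation is an isometry so areas/perimeters/island counts are preserved). So its perimeter = 72.00 mm. Layer 62 is larger (90.37 vs 72.00 mm).

layer 62 (z = 18.6 mm)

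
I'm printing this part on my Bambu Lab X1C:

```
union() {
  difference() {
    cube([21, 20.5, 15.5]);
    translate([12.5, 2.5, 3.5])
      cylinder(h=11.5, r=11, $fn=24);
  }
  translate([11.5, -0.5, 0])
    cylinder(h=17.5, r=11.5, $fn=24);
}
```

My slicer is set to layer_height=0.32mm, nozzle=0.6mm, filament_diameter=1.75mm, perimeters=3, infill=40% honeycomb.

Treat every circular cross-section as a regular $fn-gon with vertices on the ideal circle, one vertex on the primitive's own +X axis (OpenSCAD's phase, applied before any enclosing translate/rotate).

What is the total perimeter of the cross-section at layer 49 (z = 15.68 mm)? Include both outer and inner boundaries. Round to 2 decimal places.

72.05 mm

At z = 15.68 mm: the cube is not intersected at this z (z outside [0, 15.5]); the cylinder at (12.5, 2.5) does not reach this height (z outside [3.5, 15]); Subtracting the remaining from the first: the first operand is absent here, so nothing remains; the cylinder at (11.5, -0.5): section is a regular 24-gon, circumradius r=11.5 (perimeter = 2·24·11.500·sin(180°/24) = 72.05 mm); Combining (union): only the r=11.5 cylinder at (11.5, -0.5) is present, so the union is just that shape — boundary = 72.05 mm. Overall, the cross-section is a single solid region. Total boundary length (outer) = 72.05 mm.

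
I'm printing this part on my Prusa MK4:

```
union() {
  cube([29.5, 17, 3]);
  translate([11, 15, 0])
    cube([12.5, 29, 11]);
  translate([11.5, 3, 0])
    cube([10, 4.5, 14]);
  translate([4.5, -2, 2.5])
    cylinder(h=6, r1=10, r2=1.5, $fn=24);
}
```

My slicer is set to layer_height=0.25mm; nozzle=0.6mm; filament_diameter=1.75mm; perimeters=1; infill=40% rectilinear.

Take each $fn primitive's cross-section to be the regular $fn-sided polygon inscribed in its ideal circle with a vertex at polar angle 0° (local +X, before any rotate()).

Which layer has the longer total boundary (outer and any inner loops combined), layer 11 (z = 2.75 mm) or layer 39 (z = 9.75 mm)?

Layer 11 (z = 2.75): the 29.5×17 cube contributes its full rectangle (perimeter 93.00 mm); the cube at (11, 15) (footprint 12.5×29) is included at this height (perimeter 83.00 mm); the 10×4.5 cube at (11.5, 3) contributes its full rectangle (perimeter 29.00 mm); the cone at (4.5, -2): at t=0.042 of its height the radius interpolates to r₁+(r₂−r₁)t = 9.646, giving a regular 24-gon of that circumradius (perimeter = 2·24·9.646·sin(180°/24) = 60.43 mm); Taking the union: the regions partially overlap (shared area 155.72 mm²), so the edge portions inside another operand are dropped and the merged outline is re-measured after clipping — boundary = 169.29 mm. So its perimeter = 169.29 mm. Layer 39 (z = 9.75): the cube is not intersected at this z (z outside [0, 3]); the cube at (11, 15) is present — its section is the full 12.5×29 rectangle (perimeter 83.00 mm); the cube at (11.5, 3) is present — its section is the full 10×4.5 rectangle (perimeter 29.00 mm); the cone at (4.5, -2) is not intersected at this z (z outside [2.5, 8.5]); Merging all regions: the 2 present regions are separate (no shared area or edge), so areas and boundary lengths simply add and each stays a separate island — boundary = 112.00 mm. So its perimeter = 112.00 mm. Layer 11 is larger (169.29 vs 112.00 mm).

layer 11 (z = 2.75 mm)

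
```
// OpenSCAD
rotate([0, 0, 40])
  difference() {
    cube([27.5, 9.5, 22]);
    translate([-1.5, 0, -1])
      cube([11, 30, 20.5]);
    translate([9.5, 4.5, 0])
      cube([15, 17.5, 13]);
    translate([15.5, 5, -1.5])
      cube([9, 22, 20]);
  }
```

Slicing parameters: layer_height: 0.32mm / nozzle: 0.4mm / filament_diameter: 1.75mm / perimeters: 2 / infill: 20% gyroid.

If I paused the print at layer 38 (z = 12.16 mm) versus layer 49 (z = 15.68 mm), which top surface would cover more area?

layer 49 (z = 15.68 mm)

Layer 38 (z = 12.16): the 27.5×9.5 cube contributes its full rectangle (area 261.25 mm²); the cube at (-1.5, 0) is present — its section is the full 11×30 rectangle (area 330.00 mm²); the 15×17.5 cube at (9.5, 4.5) contributes its full rectangle (area 262.50 mm²); the cube at (15.5, 5) is present — its section is the full 9×22 rectangle (area 198.00 mm²); After the difference (first − rest): starting from the 27.5×9.5 cube (261.25 mm²), the 11×30 cube at (-1.5, 0) partially overlaps it — only the 90.25 mm² overlap (of its 330.00 mm²) is removed, clipping the outline; the 15×17.5 cube at (9.5, 4.5) partially overlaps it — only the 75.00 mm² overlap (of its 262.50 mm²) is removed, clipping the outline; the 9×22 cube at (15.5, 5) misses the remaining region (no effect) — area = 96.00 mm²; (whole slice rotated 40° about Z — lengths, areas and connectivity unchanged). So its area = 96.00 mm². Layer 49 (z = 15.68): the 27.5×9.5 cube contributes its full rectangle (area 261.25 mm²); the cube at (-1.5, 0) is present — its section is the full 11×30 rectangle (area 330.00 mm²); the cube at (9.5, 4.5) is not intersected at this z (z outside [0, 13]); the 9×22 cube at (15.5, 5) contributes its full rectangle (area 198.00 mm²); Subtracting the remaining from the first: starting from the 27.5×9.5 cube (261.25 mm²), the 11×30 cube at (-1.5, 0) partially overlaps it — only the 90.25 mm² overlap (of its 330.00 mm²) is removed, clipping the outline; the 9×22 cube at (15.5, 5) partially overlaps it — only the 40.50 mm² overlap (of its 198.00 mm²) is removed, clipping the outline — area = 130.50 mm²; (rotated 40° about Z; rotation is an isometry so areas/perimeters/island counts are preserved). So its area = 130.50 mm². Layer 49 is larger (130.50 vs 96.00 mm²).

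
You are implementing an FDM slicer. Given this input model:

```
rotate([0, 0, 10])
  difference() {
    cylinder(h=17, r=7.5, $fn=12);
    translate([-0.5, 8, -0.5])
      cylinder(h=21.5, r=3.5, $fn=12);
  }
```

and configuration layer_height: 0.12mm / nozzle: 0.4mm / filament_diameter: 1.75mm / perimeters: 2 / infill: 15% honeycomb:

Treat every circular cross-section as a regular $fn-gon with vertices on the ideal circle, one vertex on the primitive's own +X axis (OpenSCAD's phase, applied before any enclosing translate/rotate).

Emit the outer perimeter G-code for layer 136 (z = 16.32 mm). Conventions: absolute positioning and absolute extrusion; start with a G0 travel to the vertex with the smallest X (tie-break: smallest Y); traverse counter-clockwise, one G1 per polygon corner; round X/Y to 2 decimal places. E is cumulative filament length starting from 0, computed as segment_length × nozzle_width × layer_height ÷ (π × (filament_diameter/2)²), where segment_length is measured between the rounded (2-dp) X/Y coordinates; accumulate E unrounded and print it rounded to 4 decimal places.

G0 X-7.39 Y-1.30 Z16.32
G1 X-5.75 Y-4.82 E0.0775
G1 X-2.57 Y-7.05 E0.1550
G1 X1.30 Y-7.39 E0.2325
G1 X4.82 Y-5.75 E0.3100
G1 X7.05 Y-2.57 E0.3875
G1 X7.39 Y1.30 E0.4651
G1 X5.75 Y4.82 E0.5426
G1 X2.57 Y7.05 E0.6201
G1 X1.46 Y7.14 E0.6423
G1 X1.41 Y6.59 E0.6533
G1 X0.37 Y5.11 E0.6894
G1 X-1.27 Y4.34 E0.7256
G1 X-3.08 Y4.50 E0.7618
G1 X-4.56 Y5.54 E0.7979
G1 X-4.69 Y5.81 E0.8039
G1 X-4.82 Y5.75 E0.8068
G1 X-7.05 Y2.57 E0.8843
G1 X-7.39 Y-1.30 E0.9618

At z = 16.32 mm: the r=7.5 cylinder gives a regular 12-gon of circumradius 7.5 (constant along its height); the cylinder at (-0.5, 8): section is a regular 12-gon, circumradius r=3.5; Taking the first minus the rest: starting from the r=7.5 cylinder, the r=3.5 cylinder at (-0.5, 8) partially overlaps it — only the 12.05 mm² overlap (of its 36.75 mm²) is removed, clipping the outline — 1 connected region; (rotated 10° about Z; rotation is an isometry so areas/perimeters/island counts are preserved). The outline is a single polygon with 18 vertices. Extrusion per mm of travel: 0.4 × 0.12 / (π × 0.875²) = 0.019956. Accumulating E over each segment gives final E = 0.9618.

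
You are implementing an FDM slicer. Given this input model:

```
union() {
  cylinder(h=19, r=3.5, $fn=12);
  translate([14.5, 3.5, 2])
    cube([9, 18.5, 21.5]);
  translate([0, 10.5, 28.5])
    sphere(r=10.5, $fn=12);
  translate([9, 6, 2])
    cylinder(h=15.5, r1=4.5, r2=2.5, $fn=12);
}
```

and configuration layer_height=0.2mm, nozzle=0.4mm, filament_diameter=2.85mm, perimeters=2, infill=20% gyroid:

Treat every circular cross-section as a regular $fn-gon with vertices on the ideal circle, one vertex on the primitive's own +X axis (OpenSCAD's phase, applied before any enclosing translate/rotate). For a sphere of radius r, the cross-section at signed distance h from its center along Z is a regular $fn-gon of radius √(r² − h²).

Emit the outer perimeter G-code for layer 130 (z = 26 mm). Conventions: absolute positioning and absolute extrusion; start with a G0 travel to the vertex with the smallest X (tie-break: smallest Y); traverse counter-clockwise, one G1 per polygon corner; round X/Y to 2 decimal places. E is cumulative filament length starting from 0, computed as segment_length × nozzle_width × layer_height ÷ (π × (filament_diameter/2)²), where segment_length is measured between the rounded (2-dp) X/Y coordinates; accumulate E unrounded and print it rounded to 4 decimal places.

At z = 26 mm: the cylinder does not reach this height (z outside [0, 19]); the cube at (14.5, 3.5) is absent (z outside [2, 23.5]); the r=10.5 sphere at (0, 10.5) contributes a regular 12-gon of circumradius √(10.5²−2.5²) = 10.198; the cone at (9, 6) does not reach this height (z outside [2, 17.5]); Merging all regions: only the r=10.5 sphere at (0, 10.5) is present, so the union is just that shape — 1 connected region. The outline is a single polygon with 12 vertices. Extrusion per mm of travel: 0.4 × 0.2 / (π × 1.425²) = 0.012540. Accumulating E over each segment gives final E = 0.7944.

G0 X-10.20 Y10.50 Z26.00
G1 X-8.83 Y5.40 E0.0662
G1 X-5.10 Y1.67 E0.1324
G1 X0.00 Y0.30 E0.1986
G1 X5.10 Y1.67 E0.2648
G1 X8.83 Y5.40 E0.3310
G1 X10.20 Y10.50 E0.3972
G1 X8.83 Y15.60 E0.4634
G1 X5.10 Y19.33 E0.5296
G1 X0.00 Y20.70 E0.5958
G1 X-5.10 Y19.33 E0.6620
G1 X-8.83 Y15.60 E0.7282
G1 X-10.20 Y10.50 E0.7944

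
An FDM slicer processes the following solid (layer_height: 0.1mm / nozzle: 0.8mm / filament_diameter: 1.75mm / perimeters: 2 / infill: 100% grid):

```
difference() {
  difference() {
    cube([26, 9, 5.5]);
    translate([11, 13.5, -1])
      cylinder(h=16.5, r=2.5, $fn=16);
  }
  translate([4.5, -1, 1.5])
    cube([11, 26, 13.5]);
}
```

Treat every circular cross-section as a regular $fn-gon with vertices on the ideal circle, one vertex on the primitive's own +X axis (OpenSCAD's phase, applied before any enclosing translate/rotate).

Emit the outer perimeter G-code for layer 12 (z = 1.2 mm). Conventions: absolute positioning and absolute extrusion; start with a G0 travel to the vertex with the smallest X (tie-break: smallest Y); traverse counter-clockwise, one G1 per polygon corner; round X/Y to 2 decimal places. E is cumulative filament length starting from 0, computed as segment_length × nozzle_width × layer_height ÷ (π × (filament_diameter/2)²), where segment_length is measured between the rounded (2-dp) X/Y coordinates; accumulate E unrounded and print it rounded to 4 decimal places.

At z = 1.2 mm: the 26×9 cube contributes its full rectangle; the r=2.5 cylinder at (11, 13.5) contributes a regular 16-gon of circumradius 2.5; After the difference (first − rest): starting from the 26×9 cube, the r=2.5 cylinder at (11, 13.5) misses the remaining region (no effect) — 1 connected region; the cube at (4.5, -1) is not intersected at this z (z outside [1.5, 15]); Subtracting the remaining from the first: none of the subtracted shapes is present at this height, so the result so far is unchanged — 1 connected region. The outline is a single polygon with 4 vertices. Extrusion per mm of travel: 0.8 × 0.1 / (π × 0.875²) = 0.033260. Accumulating E over each segment gives final E = 2.3282.

G0 X0.00 Y0.00 Z1.20
G1 X26.00 Y0.00 E0.8648
G1 X26.00 Y9.00 E1.1641
G1 X0.00 Y9.00 E2.0289
G1 X0.00 Y0.00 E2.3282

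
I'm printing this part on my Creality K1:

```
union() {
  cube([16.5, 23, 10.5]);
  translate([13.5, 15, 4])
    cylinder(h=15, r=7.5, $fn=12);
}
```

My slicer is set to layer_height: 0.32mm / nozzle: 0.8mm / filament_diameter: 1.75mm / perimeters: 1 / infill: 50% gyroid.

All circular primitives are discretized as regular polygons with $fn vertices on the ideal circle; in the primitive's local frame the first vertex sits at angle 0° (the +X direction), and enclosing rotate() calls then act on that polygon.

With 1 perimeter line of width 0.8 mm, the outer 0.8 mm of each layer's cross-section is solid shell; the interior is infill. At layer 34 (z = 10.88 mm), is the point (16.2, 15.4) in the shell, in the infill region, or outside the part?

At z = 10.88 mm: the cube is absent (z outside [0, 10.5]); the cylinder at (13.5, 15): section is a regular 12-gon, circumradius r=7.5; Taking the union: only the r=7.5 cylinder at (13.5, 15) is present, so the union is just that shape — 1 connected region. Overall, the cross-section is a single solid region. The nearest boundary edge runs (21.00, 15.00)→(20.00, 18.75); distance from the point to it = 4.53 mm. The point is inside the cross-section and 4.53 mm from the nearest boundary — more than the 0.8 mm shell width (1 × 0.8), so it's in the infill interior.

infill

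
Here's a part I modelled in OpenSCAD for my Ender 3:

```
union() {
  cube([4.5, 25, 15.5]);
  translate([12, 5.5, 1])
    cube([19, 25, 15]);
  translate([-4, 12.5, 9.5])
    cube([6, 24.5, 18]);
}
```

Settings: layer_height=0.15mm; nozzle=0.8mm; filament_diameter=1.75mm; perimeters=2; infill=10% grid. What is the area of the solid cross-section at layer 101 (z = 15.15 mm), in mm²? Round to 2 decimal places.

At z = 15.15 mm: the cube (footprint 4.5×25) is included at this height (area 112.50 mm²); the cube at (12, 5.5) is present — its section is the full 19×25 rectangle (area 475.00 mm²); the cube at (-4, 12.5) (footprint 6×24.5) is included at this height (area 147.00 mm²); Taking the union: the regions partially overlap — summed areas 734.50 mm² minus the doubly-counted overlap 25.00 mm² gives 709.50 mm² — area = 709.50 mm². Overall, the cross-section has 2 separate islands. Net area = 709.50 mm².

709.50 mm²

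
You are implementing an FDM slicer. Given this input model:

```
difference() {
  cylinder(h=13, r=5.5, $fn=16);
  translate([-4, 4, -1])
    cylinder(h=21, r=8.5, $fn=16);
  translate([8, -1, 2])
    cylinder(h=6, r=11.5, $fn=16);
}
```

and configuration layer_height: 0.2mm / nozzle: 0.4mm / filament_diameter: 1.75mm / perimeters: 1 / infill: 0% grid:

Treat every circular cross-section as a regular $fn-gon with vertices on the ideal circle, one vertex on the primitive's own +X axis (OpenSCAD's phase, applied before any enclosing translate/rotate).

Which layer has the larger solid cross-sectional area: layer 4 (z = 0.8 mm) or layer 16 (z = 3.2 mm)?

Layer 4 (z = 0.8): the cylinder: section is a regular 16-gon, circumradius r=5.5 (area = (16/2)·5.500²·sin(360°/16) = 92.61 mm²); the r=8.5 cylinder at (-4, 4) gives a regular 16-gon of circumradius 8.5 (constant along its height) (area = (16/2)·8.500²·sin(360°/16) = 221.19 mm²); the cylinder at (8, -1) is not intersected at this z (z outside [2, 8]); Taking the first minus the rest: starting from the r=5.5 cylinder (92.61 mm²), the r=8.5 cylinder at (-4, 4) partially overlaps it — only the 69.08 mm² overlap (of its 221.19 mm²) is removed, clipping the outline — area = 23.53 mm². So its area = 23.53 mm². Layer 16 (z = 3.2): the cylinder: section is a regular 16-gon, circumradius r=5.5 (area = (16/2)·5.500²·sin(360°/16) = 92.61 mm²); the r=8.5 cylinder at (-4, 4) contributes a regular 16-gon of circumradius 8.5 (area = (16/2)·8.500²·sin(360°/16) = 221.19 mm²); the r=11.5 cylinder at (8, -1) contributes a regular 16-gon of circumradius 11.5 (area = (16/2)·11.500²·sin(360°/16) = 404.88 mm²); After the difference (first − rest): starting from the r=5.5 cylinder (92.61 mm²), the r=8.5 cylinder at (-4, 4) partially overlaps it — only the 69.08 mm² overlap (of its 221.19 mm²) is removed, clipping the outline; the r=11.5 cylinder at (8, -1) partially overlaps it — only the 23.46 mm² overlap (of its 404.88 mm²) is removed, clipping the outline — area = 0.07 mm². So its area = 0.07 mm². Layer 4 is larger (23.53 vs 0.07 mm²).

layer 4 (z = 0.8 mm)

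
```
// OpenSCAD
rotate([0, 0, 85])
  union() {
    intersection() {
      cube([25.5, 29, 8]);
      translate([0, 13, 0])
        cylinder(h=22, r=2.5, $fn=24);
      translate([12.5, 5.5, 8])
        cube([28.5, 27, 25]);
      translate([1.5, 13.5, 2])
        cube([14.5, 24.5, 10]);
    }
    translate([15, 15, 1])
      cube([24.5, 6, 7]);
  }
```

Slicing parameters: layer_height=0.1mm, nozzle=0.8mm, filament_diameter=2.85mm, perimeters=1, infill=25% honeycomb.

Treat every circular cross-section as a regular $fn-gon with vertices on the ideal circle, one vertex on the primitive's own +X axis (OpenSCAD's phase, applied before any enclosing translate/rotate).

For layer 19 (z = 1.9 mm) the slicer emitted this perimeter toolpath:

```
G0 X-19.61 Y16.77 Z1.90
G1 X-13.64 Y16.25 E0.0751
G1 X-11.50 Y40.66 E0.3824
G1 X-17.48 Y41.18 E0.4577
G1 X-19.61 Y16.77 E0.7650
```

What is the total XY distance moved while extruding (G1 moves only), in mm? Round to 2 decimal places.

Sum the Euclidean lengths of each G1 segment: total = 61.00 mm.

61.00 mm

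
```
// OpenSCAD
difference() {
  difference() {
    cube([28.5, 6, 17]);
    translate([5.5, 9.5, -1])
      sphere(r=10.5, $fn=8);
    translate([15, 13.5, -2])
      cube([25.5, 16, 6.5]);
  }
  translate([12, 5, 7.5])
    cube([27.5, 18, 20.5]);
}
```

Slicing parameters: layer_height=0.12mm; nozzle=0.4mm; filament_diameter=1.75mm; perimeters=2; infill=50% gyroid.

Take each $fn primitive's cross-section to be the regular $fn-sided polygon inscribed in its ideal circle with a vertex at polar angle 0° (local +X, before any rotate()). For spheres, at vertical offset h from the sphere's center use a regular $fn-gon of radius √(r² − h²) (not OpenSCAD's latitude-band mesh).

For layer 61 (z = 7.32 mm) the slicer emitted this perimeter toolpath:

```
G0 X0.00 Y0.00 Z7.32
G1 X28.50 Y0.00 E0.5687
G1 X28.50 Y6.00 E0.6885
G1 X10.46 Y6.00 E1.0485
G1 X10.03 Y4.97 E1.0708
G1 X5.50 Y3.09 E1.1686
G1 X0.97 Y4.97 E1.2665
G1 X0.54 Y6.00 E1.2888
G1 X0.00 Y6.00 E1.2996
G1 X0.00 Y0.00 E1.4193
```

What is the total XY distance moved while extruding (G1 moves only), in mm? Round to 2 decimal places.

Sum the Euclidean lengths of each G1 segment: total = 71.12 mm.

71.12 mm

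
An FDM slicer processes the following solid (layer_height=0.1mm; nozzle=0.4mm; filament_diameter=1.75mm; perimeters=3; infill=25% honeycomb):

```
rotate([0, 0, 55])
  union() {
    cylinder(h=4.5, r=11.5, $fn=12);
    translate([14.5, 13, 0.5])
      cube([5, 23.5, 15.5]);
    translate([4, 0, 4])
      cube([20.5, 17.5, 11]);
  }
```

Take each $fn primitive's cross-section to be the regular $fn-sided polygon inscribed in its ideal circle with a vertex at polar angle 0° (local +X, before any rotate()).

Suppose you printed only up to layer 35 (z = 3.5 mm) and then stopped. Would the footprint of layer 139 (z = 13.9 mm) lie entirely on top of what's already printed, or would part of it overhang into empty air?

part overhangs

Compare the two slices. At z = 3.5: the r=11.5 cylinder gives a regular 12-gon of circumradius 11.5 (constant along its height) (area = (12/2)·11.500²·sin(360°/12) = 396.75 mm²); the cube at (14.5, 13) (footprint 5×23.5) is included at this height (area 117.50 mm²); the cube at (4, 0) is not intersected at this z (z outside [4, 15]); Merging all regions: the 2 present regions are separate (no shared area or edge), so areas and boundary lengths simply add and each stays a separate island — area = 514.25 mm²; (rotated 55° about Z; rotation is an isometry so areas/perimeters/island counts are preserved). At z = 13.9: the cylinder is absent (z outside [0, 4.5]); the 5×23.5 cube at (14.5, 13) contributes its full rectangle (area 117.50 mm²); the cube at (4, 0) (footprint 20.5×17.5) is included at this height (area 358.75 mm²); Combining (union): the regions partially overlap — summed areas 476.25 mm² minus the doubly-counted overlap 22.50 mm² gives 453.75 mm² — area = 453.75 mm²; (whole slice rotated 55° about Z — lengths, areas and connectivity unchanged). Checking containment: at z = 13.9 the cross-section extends beyond the z = 3.5 cross-section by about 280.92 mm².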